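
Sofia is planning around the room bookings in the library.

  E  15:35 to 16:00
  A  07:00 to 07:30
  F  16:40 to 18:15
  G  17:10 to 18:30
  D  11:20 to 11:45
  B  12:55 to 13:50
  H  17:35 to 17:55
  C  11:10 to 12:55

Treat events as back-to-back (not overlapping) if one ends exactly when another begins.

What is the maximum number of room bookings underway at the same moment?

Sweep the timeline, counting +1 at each start and −1 at each end (ends before starts at a tie):
07:00 start A → 1
07:30 end A → 0
11:10 start C → 1
11:20 start D → 2
11:45 end D → 1
12:55 end C → 0
12:55 start B → 1
13:50 end B → 0
15:35 start E → 1
16:00 end E → 0
16:40 start F → 1
17:10 start G → 2
17:35 start H → 3
17:55 end H → 2
18:15 end F → 1
18:30 end G → 0
Peak is 3, at 17:35 (F, G, H).

3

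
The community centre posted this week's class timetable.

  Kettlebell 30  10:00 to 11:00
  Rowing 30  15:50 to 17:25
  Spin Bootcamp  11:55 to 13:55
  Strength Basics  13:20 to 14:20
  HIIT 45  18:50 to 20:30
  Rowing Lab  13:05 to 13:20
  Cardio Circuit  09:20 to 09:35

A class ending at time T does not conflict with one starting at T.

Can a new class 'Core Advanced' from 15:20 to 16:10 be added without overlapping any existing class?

Cardio Circuit: ends 09:35 at or before Core Advanced starts 15:20 → clear.
Kettlebell 30: ends 11:00 at or before Core Advanced starts 15:20 → clear.
Spin Bootcamp: ends 13:55 at or before Core Advanced starts 15:20 → clear.
Rowing Lab: ends 13:20 at or before Core Advanced starts 15:20 → clear.
Strength Basics: ends 14:20 at or before Core Advanced starts 15:20 → clear.
Rowing 30: starts 15:50 before Core Advanced ends 16:10, and ends 17:25 after Core Advanced starts 15:20 → overlap.
HIIT 45: starts 18:50 at or after Core Advanced ends 16:10 → clear.
Core Advanced overlaps Rowing 30.

No — it overlaps Rowing 30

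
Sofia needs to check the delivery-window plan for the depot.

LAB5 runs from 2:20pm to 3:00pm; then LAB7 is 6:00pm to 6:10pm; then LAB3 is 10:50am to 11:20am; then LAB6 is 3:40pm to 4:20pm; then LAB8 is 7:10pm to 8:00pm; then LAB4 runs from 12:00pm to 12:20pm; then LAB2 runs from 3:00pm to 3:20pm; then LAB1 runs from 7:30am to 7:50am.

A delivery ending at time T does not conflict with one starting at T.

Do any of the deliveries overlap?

No

Sorted by start: LAB1, LAB3, LAB4, LAB5, LAB2, LAB6, LAB7, LAB8.
LAB3 starts after LAB1 ends, so nothing later overlaps LAB1 either.
LAB4 starts after LAB3 ends, so nothing later overlaps LAB3 either.
LAB5 starts after LAB4 ends, so nothing later overlaps LAB4 either.
LAB2 starts exactly when LAB5 ends (back-to-back, no overlap), so nothing later overlaps LAB5 either.
LAB6 starts after LAB2 ends, so nothing later overlaps LAB2 either.
LAB7 starts after LAB6 ends, so nothing later overlaps LAB6 either.
LAB8 starts after LAB7 ends.
Every pair is clear; the schedule has no overlaps.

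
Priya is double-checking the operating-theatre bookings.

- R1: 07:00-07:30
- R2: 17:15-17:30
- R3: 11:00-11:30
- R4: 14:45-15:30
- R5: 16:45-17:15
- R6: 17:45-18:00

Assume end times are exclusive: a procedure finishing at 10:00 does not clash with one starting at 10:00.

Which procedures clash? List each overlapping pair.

no overlapping pairs

Two intervals overlap when each starts before the other ends.
Sorted by start: R1, R3, R4, R5, R2, R6.
R3 starts after R1 ends — done with R1.
R4 starts after R3 ends — done with R3.
R5 starts after R4 ends — done with R4.
R2 starts exactly when R5 ends (back-to-back, no overlap) — done with R5.
R6 starts after R2 ends.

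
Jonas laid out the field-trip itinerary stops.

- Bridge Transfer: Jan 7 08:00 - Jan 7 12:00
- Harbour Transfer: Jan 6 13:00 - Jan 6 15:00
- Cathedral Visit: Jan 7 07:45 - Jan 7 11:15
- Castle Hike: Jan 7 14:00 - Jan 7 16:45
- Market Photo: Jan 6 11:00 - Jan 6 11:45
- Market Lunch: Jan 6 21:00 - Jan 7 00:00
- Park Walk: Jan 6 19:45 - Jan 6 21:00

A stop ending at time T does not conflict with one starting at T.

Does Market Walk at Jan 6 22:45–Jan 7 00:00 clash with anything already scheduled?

Yes — it overlaps Market Lunch

Market Photo: ends Jan 6 11:45 at or before Market Walk starts Jan 6 22:45 → clear.
Harbour Transfer: ends Jan 6 15:00 at or before Market Walk starts Jan 6 22:45 → clear.
Park Walk: ends Jan 6 21:00 at or before Market Walk starts Jan 6 22:45 → clear.
Market Lunch: starts Jan 6 21:00 before Market Walk ends Jan 7 00:00, and ends Jan 7 00:00 after Market Walk starts Jan 6 22:45 → overlap.
Cathedral Visit: starts Jan 7 07:45 at or after Market Walk ends Jan 7 00:00 → clear.
Bridge Transfer: starts Jan 7 08:00 at or after Market Walk ends Jan 7 00:00 → clear.
Castle Hike: starts Jan 7 14:00 at or after Market Walk ends Jan 7 00:00 → clear.
Market Walk overlaps Market Lunch.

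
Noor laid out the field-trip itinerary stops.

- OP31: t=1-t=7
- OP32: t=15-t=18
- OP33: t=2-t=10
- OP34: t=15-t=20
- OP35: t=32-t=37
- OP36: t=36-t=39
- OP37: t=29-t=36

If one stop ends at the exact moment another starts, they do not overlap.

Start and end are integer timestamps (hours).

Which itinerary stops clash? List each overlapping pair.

OP31 & OP33, OP32 & OP34, OP35 & OP36, OP35 & OP37

Sorted by start: OP31, OP33, OP32, OP34, OP37, OP35, OP36.
OP33 starts before OP31 ends → OP31 and OP33 overlap.
OP32 starts after OP31 ends, so nothing later overlaps OP31 either.
OP32 starts after OP33 ends, so nothing later overlaps OP33 either.
OP34 starts before OP32 ends → OP32 and OP34 overlap.
OP37 starts after OP32 ends, so nothing later overlaps OP32 either.
OP37 starts after OP34 ends, so nothing later overlaps OP34 either.
OP35 starts before OP37 ends → OP37 and OP35 overlap.
OP36 starts exactly when OP37 ends (back-to-back, no overlap).
OP36 starts before OP35 ends → OP35 and OP36 overlap.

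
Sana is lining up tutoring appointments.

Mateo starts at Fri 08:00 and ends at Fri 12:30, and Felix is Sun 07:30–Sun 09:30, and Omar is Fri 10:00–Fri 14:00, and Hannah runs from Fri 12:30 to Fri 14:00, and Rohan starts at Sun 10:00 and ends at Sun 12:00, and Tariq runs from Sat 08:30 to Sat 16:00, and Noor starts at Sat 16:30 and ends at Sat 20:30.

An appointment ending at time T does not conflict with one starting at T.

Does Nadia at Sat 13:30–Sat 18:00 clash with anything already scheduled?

Mateo: ends Fri 12:30 at or before Nadia starts Sat 13:30 → clear.
Omar: ends Fri 14:00 at or before Nadia starts Sat 13:30 → clear.
Hannah: ends Fri 14:00 at or before Nadia starts Sat 13:30 → clear.
Tariq: starts Sat 08:30 before Nadia ends Sat 18:00, and ends Sat 16:00 after Nadia starts Sat 13:30 → overlap.
Noor: starts Sat 16:30 before Nadia ends Sat 18:00, and ends Sat 20:30 after Nadia starts Sat 13:30 → overlap.
Felix: starts Sun 07:30 at or after Nadia ends Sat 18:00 → clear.
Rohan: starts Sun 10:00 at or after Nadia ends Sat 18:00 → clear.
Nadia overlaps Tariq, Noor.

Yes — it overlaps Noor, Tariq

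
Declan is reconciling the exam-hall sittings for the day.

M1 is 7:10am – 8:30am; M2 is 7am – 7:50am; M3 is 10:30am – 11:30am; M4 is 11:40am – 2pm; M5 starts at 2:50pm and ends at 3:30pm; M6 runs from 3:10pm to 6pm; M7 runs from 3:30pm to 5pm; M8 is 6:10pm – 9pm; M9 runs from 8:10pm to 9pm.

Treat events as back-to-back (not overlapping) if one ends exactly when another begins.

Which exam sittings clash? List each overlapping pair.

M1 & M2, M5 & M6, M6 & M7, M8 & M9

Two intervals overlap when each starts before the other ends.
Sorted by start: M2, M1, M3, M4, M5, M6, M7, M8, M9.
M1 starts before M2 ends → M2 and M1 overlap.
M3 starts after M2 ends, so M2 has no further overlaps.
M3 starts after M1 ends, so M1 has no further overlaps.
M4 starts after M3 ends, so M3 has no further overlaps.
M5 starts after M4 ends, so M4 has no further overlaps.
M6 starts before M5 ends → M5 and M6 overlap.
M7 starts exactly when M5 ends (back-to-back, no overlap), so M5 has no further overlaps.
M7 starts before M6 ends → M6 and M7 overlap.
M8 starts after M6 ends, so M6 has no further overlaps.
M8 starts after M7 ends, so M7 has no further overlaps.
M9 starts before M8 ends → M8 and M9 overlap.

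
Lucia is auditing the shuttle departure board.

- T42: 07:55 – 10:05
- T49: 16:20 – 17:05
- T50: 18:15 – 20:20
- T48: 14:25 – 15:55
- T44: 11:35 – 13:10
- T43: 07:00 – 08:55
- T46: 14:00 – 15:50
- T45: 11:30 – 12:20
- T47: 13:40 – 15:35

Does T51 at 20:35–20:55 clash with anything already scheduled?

T43: ends 08:55 at or before T51 starts 20:35 → clear.
T42: ends 10:05 at or before T51 starts 20:35 → clear.
T45: ends 12:20 at or before T51 starts 20:35 → clear.
T44: ends 13:10 at or before T51 starts 20:35 → clear.
T47: ends 15:35 at or before T51 starts 20:35 → clear.
T46: ends 15:50 at or before T51 starts 20:35 → clear.
T48: ends 15:55 at or before T51 starts 20:35 → clear.
T49: ends 17:05 at or before T51 starts 20:35 → clear.
T50: ends 20:20 at or before T51 starts 20:35 → clear.

No — it doesn't clash with anything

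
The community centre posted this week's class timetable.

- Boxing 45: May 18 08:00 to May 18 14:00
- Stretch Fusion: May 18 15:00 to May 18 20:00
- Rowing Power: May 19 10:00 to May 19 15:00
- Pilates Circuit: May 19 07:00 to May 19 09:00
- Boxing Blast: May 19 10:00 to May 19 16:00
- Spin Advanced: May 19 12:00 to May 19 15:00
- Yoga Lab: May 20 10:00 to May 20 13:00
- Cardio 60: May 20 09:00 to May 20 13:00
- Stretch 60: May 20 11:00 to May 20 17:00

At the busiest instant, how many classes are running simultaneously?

3

Sort all start/end points and keep a running count:
May 18 08:00 start Boxing 45 → 1
May 18 14:00 end Boxing 45 → 0
May 18 15:00 start Stretch Fusion → 1
May 18 20:00 end Stretch Fusion → 0
May 19 07:00 start Pilates Circuit → 1
May 19 09:00 end Pilates Circuit → 0
May 19 10:00 start Boxing Blast → 1
May 19 10:00 start Rowing Power → 2
May 19 12:00 start Spin Advanced → 3
May 19 15:00 end Rowing Power → 2
May 19 15:00 end Spin Advanced → 1
May 19 16:00 end Boxing Blast → 0
May 20 09:00 start Cardio 60 → 1
May 20 10:00 start Yoga Lab → 2
May 20 11:00 start Stretch 60 → 3
May 20 13:00 end Cardio 60 → 2
May 20 13:00 end Yoga Lab → 1
May 20 17:00 end Stretch 60 → 0
Peak is 3, at May 19 12:00 (Boxing Blast, Rowing Power, Spin Advanced).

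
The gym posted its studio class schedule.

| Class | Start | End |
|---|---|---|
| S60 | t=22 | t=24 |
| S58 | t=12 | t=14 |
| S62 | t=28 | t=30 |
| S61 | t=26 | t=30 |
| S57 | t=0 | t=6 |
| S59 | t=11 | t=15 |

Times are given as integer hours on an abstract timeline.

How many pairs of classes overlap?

Sorted by start: S57, S59, S58, S60, S61, S62.
S59 starts after S57 ends — done with S57.
S58 starts before S59 ends → S59 and S58 overlap.
S60 starts after S59 ends — done with S59.
S60 starts after S58 ends — done with S58.
S61 starts after S60 ends — done with S60.
S62 starts before S61 ends → S61 and S62 overlap.
Overlapping pairs: S58 & S59, S61 & S62 — 2 in total.

2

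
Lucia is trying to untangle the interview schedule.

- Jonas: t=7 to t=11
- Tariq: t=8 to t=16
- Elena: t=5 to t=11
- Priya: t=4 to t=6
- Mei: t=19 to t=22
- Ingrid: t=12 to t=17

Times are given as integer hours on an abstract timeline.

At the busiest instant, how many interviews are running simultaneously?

Sort all start/end points and keep a running count:
t=4 start Priya → 1
t=5 start Elena → 2
t=6 end Priya → 1
t=7 start Jonas → 2
t=8 start Tariq → 3
t=11 end Elena → 2
t=11 end Jonas → 1
t=12 start Ingrid → 2
t=16 end Tariq → 1
t=17 end Ingrid → 0
t=19 start Mei → 1
t=22 end Mei → 0
Peak is 3, at t=8 (Elena, Jonas, Tariq).

3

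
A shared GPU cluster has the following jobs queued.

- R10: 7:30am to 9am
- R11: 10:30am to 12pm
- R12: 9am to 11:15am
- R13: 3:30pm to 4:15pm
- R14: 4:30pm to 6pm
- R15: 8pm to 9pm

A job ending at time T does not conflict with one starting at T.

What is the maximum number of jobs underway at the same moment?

2

Walk through starts and ends in time order (an end at T is processed before a start at T):
7:30am start R10 → 1
9am end R10 → 0
9am start R12 → 1
10:30am start R11 → 2
11:15am end R12 → 1
12pm end R11 → 0
3:30pm start R13 → 1
4:15pm end R13 → 0
4:30pm start R14 → 1
6pm end R14 → 0
8pm start R15 → 1
9pm end R15 → 0
Peak is 2, at 10:30am (R11, R12).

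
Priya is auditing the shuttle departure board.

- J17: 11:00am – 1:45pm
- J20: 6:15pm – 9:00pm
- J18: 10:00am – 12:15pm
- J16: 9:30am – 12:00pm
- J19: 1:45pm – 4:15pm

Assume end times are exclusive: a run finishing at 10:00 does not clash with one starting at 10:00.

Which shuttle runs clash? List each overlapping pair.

Sorted by start: J16, J18, J17, J19, J20.
J18 starts before J16 ends → J16 and J18 overlap.
J17 starts before J16 ends → J16 and J17 overlap.
J19 starts after J16 ends — done with J16.
J17 starts before J18 ends → J18 and J17 overlap.
J19 starts after J18 ends — done with J18.
J19 starts exactly when J17 ends (back-to-back, no overlap) — done with J17.
J20 starts after J19 ends.

J16 & J17, J16 & J18, J17 & J18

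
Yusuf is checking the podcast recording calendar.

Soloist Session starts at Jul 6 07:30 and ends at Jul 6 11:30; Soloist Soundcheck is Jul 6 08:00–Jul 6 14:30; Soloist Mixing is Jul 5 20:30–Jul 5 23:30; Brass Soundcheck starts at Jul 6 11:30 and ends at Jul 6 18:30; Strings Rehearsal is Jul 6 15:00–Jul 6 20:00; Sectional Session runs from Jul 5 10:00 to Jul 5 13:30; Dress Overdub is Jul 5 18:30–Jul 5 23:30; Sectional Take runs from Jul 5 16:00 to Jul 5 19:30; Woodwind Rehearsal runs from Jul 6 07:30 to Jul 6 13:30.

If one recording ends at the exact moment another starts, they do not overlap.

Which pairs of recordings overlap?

Brass Soundcheck & Soloist Soundcheck, Brass Soundcheck & Strings Rehearsal, Brass Soundcheck & Woodwind Rehearsal, Dress Overdub & Sectional Take, Dress Overdub & Soloist Mixing, Soloist Session & Soloist Soundcheck, Soloist Session & Woodwind Rehearsal, Soloist Soundcheck & Woodwind Rehearsal

Sorted by start: Sectional Session, Sectional Take, Dress Overdub, Soloist Mixing, Soloist Session, Woodwind Rehearsal, Soloist Soundcheck, Brass Soundcheck, Strings Rehearsal.
Sectional Take starts after Sectional Session ends — done with Sectional Session.
Dress Overdub starts before Sectional Take ends → Sectional Take and Dress Overdub overlap.
Soloist Mixing starts after Sectional Take ends — done with Sectional Take.
Soloist Mixing starts before Dress Overdub ends → Dress Overdub and Soloist Mixing overlap.
Soloist Session starts after Dress Overdub ends — done with Dress Overdub.
Soloist Session starts after Soloist Mixing ends — done with Soloist Mixing.
Woodwind Rehearsal starts before Soloist Session ends → Soloist Session and Woodwind Rehearsal overlap.
Soloist Soundcheck starts before Soloist Session ends → Soloist Session and Soloist Soundcheck overlap.
Brass Soundcheck starts exactly when Soloist Session ends (back-to-back, no overlap) — done with Soloist Session.
Soloist Soundcheck starts before Woodwind Rehearsal ends → Woodwind Rehearsal and Soloist Soundcheck overlap.
Brass Soundcheck starts before Woodwind Rehearsal ends → Woodwind Rehearsal and Brass Soundcheck overlap.
Strings Rehearsal starts after Woodwind Rehearsal ends.
Brass Soundcheck starts before Soloist Soundcheck ends → Soloist Soundcheck and Brass Soundcheck overlap.
Strings Rehearsal starts after Soloist Soundcheck ends.
Strings Rehearsal starts before Brass Soundcheck ends → Brass Soundcheck and Strings Rehearsal overlap.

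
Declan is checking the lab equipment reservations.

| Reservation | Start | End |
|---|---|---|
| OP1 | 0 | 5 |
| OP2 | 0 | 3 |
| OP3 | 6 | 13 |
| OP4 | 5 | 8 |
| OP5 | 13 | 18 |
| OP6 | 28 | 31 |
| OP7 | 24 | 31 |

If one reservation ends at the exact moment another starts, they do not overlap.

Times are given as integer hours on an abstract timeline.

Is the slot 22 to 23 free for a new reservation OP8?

Yes — the slot is free

OP1: ends 5 at or before OP8 starts 22 → clear.
OP2: ends 3 at or before OP8 starts 22 → clear.
OP4: ends 8 at or before OP8 starts 22 → clear.
OP3: ends 13 at or before OP8 starts 22 → clear.
OP5: ends 18 at or before OP8 starts 22 → clear.
OP7: starts 24 at or after OP8 ends 23 → clear.
OP6: starts 28 at or after OP8 ends 23 → clear.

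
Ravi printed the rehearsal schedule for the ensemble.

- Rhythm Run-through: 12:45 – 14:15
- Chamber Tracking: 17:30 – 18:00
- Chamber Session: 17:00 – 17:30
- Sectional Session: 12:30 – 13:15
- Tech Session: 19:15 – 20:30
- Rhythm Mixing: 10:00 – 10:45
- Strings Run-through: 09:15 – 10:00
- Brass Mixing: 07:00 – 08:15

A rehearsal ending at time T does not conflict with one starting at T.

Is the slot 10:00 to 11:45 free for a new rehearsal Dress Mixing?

Brass Mixing: ends 08:15 at or before Dress Mixing starts 10:00 → clear.
Strings Run-through: ends 10:00 at or before Dress Mixing starts 10:00 → clear.
Rhythm Mixing: starts 10:00 before Dress Mixing ends 11:45, and ends 10:45 after Dress Mixing starts 10:00 → overlap.
Sectional Session: starts 12:30 at or after Dress Mixing ends 11:45 → clear.
Rhythm Run-through: starts 12:45 at or after Dress Mixing ends 11:45 → clear.
Chamber Session: starts 17:00 at or after Dress Mixing ends 11:45 → clear.
Chamber Tracking: starts 17:30 at or after Dress Mixing ends 11:45 → clear.
Tech Session: starts 19:15 at or after Dress Mixing ends 11:45 → clear.
Dress Mixing overlaps Rhythm Mixing.

No — it overlaps Rhythm Mixing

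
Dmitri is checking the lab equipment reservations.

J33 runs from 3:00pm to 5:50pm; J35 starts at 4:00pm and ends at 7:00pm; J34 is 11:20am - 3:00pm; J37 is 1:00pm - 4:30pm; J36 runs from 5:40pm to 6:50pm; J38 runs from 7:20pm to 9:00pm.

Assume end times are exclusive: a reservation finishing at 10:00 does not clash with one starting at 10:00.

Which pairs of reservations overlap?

Sorted by start: J34, J37, J33, J35, J36, J38.
J37 starts before J34 ends → J34 and J37 overlap.
J33 starts exactly when J34 ends (back-to-back, no overlap) — done with J34.
J33 starts before J37 ends → J37 and J33 overlap.
J35 starts before J37 ends → J37 and J35 overlap.
J36 starts after J37 ends — done with J37.
J35 starts before J33 ends → J33 and J35 overlap.
J36 starts before J33 ends → J33 and J36 overlap.
J38 starts after J33 ends.
J36 starts before J35 ends → J35 and J36 overlap.
J38 starts after J35 ends.
J38 starts after J36 ends.

J33 & J35, J33 & J36, J33 & J37, J34 & J37, J35 & J36, J35 & J37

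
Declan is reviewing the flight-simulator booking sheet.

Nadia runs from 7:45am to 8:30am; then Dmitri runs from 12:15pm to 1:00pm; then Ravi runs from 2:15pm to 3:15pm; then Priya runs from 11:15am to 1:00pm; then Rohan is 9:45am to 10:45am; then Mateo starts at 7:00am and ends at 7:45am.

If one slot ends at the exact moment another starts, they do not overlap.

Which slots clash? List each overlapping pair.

Dmitri & Priya

Sorted by start: Mateo, Nadia, Rohan, Priya, Dmitri, Ravi.
Nadia starts exactly when Mateo ends (back-to-back, no overlap); Mateo is clear from here.
Rohan starts after Nadia ends; Nadia is clear from here.
Priya starts after Rohan ends; Rohan is clear from here.
Dmitri starts before Priya ends → Priya and Dmitri overlap.
Ravi starts after Priya ends.
Ravi starts after Dmitri ends.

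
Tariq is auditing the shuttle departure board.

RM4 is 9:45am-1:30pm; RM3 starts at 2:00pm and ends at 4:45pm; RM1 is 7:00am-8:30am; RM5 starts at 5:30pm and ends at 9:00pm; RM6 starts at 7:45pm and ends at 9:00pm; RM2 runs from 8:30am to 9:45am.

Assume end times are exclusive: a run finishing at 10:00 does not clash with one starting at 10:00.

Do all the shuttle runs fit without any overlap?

Sorted by start: RM1, RM2, RM4, RM3, RM5, RM6.
RM2 starts exactly when RM1 ends (back-to-back, no overlap), so RM1 has no further overlaps.
RM4 starts exactly when RM2 ends (back-to-back, no overlap), so RM2 has no further overlaps.
RM3 starts after RM4 ends, so RM4 has no further overlaps.
RM5 starts after RM3 ends, so RM3 has no further overlaps.
RM6 starts before RM5 ends → RM5 and RM6 overlap.
That's a conflict, so the schedule is not conflict-free.

No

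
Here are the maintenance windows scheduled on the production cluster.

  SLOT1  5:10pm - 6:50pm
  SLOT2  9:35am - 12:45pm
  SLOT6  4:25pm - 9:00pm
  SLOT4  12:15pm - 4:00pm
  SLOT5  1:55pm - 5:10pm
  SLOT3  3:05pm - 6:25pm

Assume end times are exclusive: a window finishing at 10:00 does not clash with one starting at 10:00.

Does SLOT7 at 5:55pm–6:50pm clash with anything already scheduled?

SLOT2: ends 12:45pm at or before SLOT7 starts 5:55pm → clear.
SLOT4: ends 4:00pm at or before SLOT7 starts 5:55pm → clear.
SLOT5: ends 5:10pm at or before SLOT7 starts 5:55pm → clear.
SLOT3: starts 3:05pm before SLOT7 ends 6:50pm, and ends 6:25pm after SLOT7 starts 5:55pm → overlap.
SLOT6: starts 4:25pm before SLOT7 ends 6:50pm, and ends 9:00pm after SLOT7 starts 5:55pm → overlap.
SLOT1: starts 5:10pm before SLOT7 ends 6:50pm, and ends 6:50pm after SLOT7 starts 5:55pm → overlap.
SLOT7 overlaps SLOT1, SLOT3, SLOT6.

Yes — it overlaps SLOT1, SLOT3, SLOT6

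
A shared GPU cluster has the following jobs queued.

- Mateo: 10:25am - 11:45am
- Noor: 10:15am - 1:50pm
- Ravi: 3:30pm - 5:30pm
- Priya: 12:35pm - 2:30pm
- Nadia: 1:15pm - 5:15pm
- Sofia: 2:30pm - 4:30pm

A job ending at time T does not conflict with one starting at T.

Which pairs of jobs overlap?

Mateo & Noor, Nadia & Noor, Nadia & Priya, Nadia & Ravi, Nadia & Sofia, Noor & Priya, Ravi & Sofia

Sorted by start: Noor, Mateo, Priya, Nadia, Sofia, Ravi.
Mateo starts before Noor ends → Noor and Mateo overlap.
Priya starts before Noor ends → Noor and Priya overlap.
Nadia starts before Noor ends → Noor and Nadia overlap.
Sofia starts after Noor ends, so Noor has no further overlaps.
Priya starts after Mateo ends, so Mateo has no further overlaps.
Nadia starts before Priya ends → Priya and Nadia overlap.
Sofia starts exactly when Priya ends (back-to-back, no overlap), so Priya has no further overlaps.
Sofia starts before Nadia ends → Nadia and Sofia overlap.
Ravi starts before Nadia ends → Nadia and Ravi overlap.
Ravi starts before Sofia ends → Sofia and Ravi overlap.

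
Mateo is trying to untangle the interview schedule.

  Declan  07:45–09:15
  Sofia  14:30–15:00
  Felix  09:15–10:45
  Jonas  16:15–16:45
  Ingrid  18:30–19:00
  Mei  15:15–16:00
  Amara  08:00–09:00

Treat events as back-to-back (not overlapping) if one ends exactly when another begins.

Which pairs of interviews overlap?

Sorted by start: Declan, Amara, Felix, Sofia, Mei, Jonas, Ingrid.
Amara starts before Declan ends → Declan and Amara overlap.
Felix starts exactly when Declan ends (back-to-back, no overlap), so Declan has no further overlaps.
Felix starts after Amara ends, so Amara has no further overlaps.
Sofia starts after Felix ends, so Felix has no further overlaps.
Mei starts after Sofia ends, so Sofia has no further overlaps.
Jonas starts after Mei ends, so Mei has no further overlaps.
Ingrid starts after Jonas ends.

Amara & Declan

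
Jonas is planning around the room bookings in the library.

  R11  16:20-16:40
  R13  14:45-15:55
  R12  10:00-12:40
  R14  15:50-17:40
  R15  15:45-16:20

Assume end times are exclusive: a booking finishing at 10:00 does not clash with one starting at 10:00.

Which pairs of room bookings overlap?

Sorted by start: R12, R13, R15, R14, R11.
R13 starts after R12 ends; R12 is clear from here.
R15 starts before R13 ends → R13 and R15 overlap.
R14 starts before R13 ends → R13 and R14 overlap.
R11 starts after R13 ends.
R14 starts before R15 ends → R15 and R14 overlap.
R11 starts exactly when R15 ends (back-to-back, no overlap).
R11 starts before R14 ends → R14 and R11 overlap.

R11 & R14, R13 & R14, R13 & R15, R14 & R15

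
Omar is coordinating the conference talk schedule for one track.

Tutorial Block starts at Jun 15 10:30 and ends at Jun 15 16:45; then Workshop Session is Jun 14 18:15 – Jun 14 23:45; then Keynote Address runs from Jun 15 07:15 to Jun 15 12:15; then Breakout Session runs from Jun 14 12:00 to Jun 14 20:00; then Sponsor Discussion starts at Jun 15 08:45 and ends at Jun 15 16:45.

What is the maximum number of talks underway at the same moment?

Sweep the timeline, counting +1 at each start and −1 at each end (ends before starts at a tie):
Jun 14 12:00 start Breakout Session → 1
Jun 14 18:15 start Workshop Session → 2
Jun 14 20:00 end Breakout Session → 1
Jun 14 23:45 end Workshop Session → 0
Jun 15 07:15 start Keynote Address → 1
Jun 15 08:45 start Sponsor Discussion → 2
Jun 15 10:30 start Tutorial Block → 3
Jun 15 12:15 end Keynote Address → 2
Jun 15 16:45 end Sponsor Discussion → 1
Jun 15 16:45 end Tutorial Block → 0
Peak is 3, at Jun 15 10:30 (Keynote Address, Sponsor Discussion, Tutorial Block).

3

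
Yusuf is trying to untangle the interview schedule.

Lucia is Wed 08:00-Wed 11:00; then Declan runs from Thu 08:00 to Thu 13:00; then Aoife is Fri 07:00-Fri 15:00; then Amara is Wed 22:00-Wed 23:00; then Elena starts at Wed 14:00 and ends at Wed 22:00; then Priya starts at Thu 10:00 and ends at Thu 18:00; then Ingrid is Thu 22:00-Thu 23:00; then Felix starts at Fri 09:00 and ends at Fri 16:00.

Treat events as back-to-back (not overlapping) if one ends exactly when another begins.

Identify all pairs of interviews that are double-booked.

Sorted by start: Lucia, Elena, Amara, Declan, Priya, Ingrid, Aoife, Felix.
Elena starts after Lucia ends, so Lucia has no further overlaps.
Amara starts exactly when Elena ends (back-to-back, no overlap), so Elena has no further overlaps.
Declan starts after Amara ends, so Amara has no further overlaps.
Priya starts before Declan ends → Declan and Priya overlap.
Ingrid starts after Declan ends, so Declan has no further overlaps.
Ingrid starts after Priya ends, so Priya has no further overlaps.
Aoife starts after Ingrid ends, so Ingrid has no further overlaps.
Felix starts before Aoife ends → Aoife and Felix overlap.

Aoife & Felix, Declan & Priya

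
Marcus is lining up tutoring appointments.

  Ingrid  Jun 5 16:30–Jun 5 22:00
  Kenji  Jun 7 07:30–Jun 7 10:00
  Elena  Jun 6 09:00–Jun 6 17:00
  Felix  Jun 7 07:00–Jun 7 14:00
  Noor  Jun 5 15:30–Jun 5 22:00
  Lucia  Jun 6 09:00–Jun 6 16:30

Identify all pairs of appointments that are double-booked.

Two intervals overlap when each starts before the other ends.
Sorted by start: Noor, Ingrid, Elena, Lucia, Felix, Kenji.
Ingrid starts before Noor ends → Noor and Ingrid overlap.
Elena starts after Noor ends — done with Noor.
Elena starts after Ingrid ends — done with Ingrid.
Lucia starts before Elena ends → Elena and Lucia overlap.
Felix starts after Elena ends — done with Elena.
Felix starts after Lucia ends — done with Lucia.
Kenji starts before Felix ends → Felix and Kenji overlap.

Elena & Lucia, Felix & Kenji, Ingrid & Noor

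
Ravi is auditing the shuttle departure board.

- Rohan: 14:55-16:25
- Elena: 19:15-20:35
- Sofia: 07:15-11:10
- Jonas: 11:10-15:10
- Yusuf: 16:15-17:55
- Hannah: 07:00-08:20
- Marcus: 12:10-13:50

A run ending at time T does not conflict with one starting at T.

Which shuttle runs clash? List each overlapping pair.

Hannah & Sofia, Jonas & Marcus, Jonas & Rohan, Rohan & Yusuf

Sorted by start: Hannah, Sofia, Jonas, Marcus, Rohan, Yusuf, Elena.
Sofia starts before Hannah ends → Hannah and Sofia overlap.
Jonas starts after Hannah ends; Hannah is clear from here.
Jonas starts exactly when Sofia ends (back-to-back, no overlap); Sofia is clear from here.
Marcus starts before Jonas ends → Jonas and Marcus overlap.
Rohan starts before Jonas ends → Jonas and Rohan overlap.
Yusuf starts after Jonas ends; Jonas is clear from here.
Rohan starts after Marcus ends; Marcus is clear from here.
Yusuf starts before Rohan ends → Rohan and Yusuf overlap.
Elena starts after Rohan ends.
Elena starts after Yusuf ends.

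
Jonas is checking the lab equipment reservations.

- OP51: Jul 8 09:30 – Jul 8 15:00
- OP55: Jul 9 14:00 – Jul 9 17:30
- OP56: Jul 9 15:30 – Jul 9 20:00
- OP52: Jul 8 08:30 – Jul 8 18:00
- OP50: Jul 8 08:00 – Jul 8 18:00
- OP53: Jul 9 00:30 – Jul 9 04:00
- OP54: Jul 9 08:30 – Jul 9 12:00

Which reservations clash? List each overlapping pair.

OP50 & OP51, OP50 & OP52, OP51 & OP52, OP55 & OP56

Check each pair: they overlap iff neither finishes before the other starts.
Sorted by start: OP50, OP52, OP51, OP53, OP54, OP55, OP56.
OP52 starts before OP50 ends → OP50 and OP52 overlap.
OP51 starts before OP50 ends → OP50 and OP51 overlap.
OP53 starts after OP50 ends, so nothing later overlaps OP50 either.
OP51 starts before OP52 ends → OP52 and OP51 overlap.
OP53 starts after OP52 ends, so nothing later overlaps OP52 either.
OP53 starts after OP51 ends, so nothing later overlaps OP51 either.
OP54 starts after OP53 ends, so nothing later overlaps OP53 either.
OP55 starts after OP54 ends, so nothing later overlaps OP54 either.
OP56 starts before OP55 ends → OP55 and OP56 overlap.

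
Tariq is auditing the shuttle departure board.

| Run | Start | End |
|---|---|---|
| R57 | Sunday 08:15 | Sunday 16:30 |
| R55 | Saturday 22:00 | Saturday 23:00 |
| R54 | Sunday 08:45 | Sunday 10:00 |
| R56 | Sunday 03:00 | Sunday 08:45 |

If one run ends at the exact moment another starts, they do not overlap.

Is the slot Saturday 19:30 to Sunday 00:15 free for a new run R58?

R55: starts Saturday 22:00 before R58 ends Sunday 00:15, and ends Saturday 23:00 after R58 starts Saturday 19:30 → overlap.
R56: starts Sunday 03:00 at or after R58 ends Sunday 00:15 → clear.
R57: starts Sunday 08:15 at or after R58 ends Sunday 00:15 → clear.
R54: starts Sunday 08:45 at or after R58 ends Sunday 00:15 → clear.
R58 overlaps R55.

No — it overlaps R55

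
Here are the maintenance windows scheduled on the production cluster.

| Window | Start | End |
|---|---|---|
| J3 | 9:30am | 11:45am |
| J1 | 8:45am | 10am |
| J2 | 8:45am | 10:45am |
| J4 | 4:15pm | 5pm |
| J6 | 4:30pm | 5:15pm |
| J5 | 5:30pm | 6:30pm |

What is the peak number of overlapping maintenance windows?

3

Sort all start/end points and keep a running count:
8:45am start J1 → 1
8:45am start J2 → 2
9:30am start J3 → 3
10am end J1 → 2
10:45am end J2 → 1
11:45am end J3 → 0
4:15pm start J4 → 1
4:30pm start J6 → 2
5pm end J4 → 1
5:15pm end J6 → 0
5:30pm start J5 → 1
6:30pm end J5 → 0
Peak is 3, at 9:30am (J1, J2, J3).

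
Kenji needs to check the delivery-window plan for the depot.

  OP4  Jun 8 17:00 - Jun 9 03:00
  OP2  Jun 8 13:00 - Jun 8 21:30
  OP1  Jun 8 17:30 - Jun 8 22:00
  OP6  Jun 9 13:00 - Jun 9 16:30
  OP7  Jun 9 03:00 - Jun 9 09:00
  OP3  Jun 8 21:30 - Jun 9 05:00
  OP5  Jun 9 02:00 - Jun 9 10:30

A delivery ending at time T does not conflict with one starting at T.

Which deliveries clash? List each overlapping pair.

Check each pair: they overlap iff neither finishes before the other starts.
Sorted by start: OP2, OP4, OP1, OP3, OP5, OP7, OP6.
OP4 starts before OP2 ends → OP2 and OP4 overlap.
OP1 starts before OP2 ends → OP2 and OP1 overlap.
OP3 starts exactly when OP2 ends (back-to-back, no overlap) — done with OP2.
OP1 starts before OP4 ends → OP4 and OP1 overlap.
OP3 starts before OP4 ends → OP4 and OP3 overlap.
OP5 starts before OP4 ends → OP4 and OP5 overlap.
OP7 starts exactly when OP4 ends (back-to-back, no overlap) — done with OP4.
OP3 starts before OP1 ends → OP1 and OP3 overlap.
OP5 starts after OP1 ends — done with OP1.
OP5 starts before OP3 ends → OP3 and OP5 overlap.
OP7 starts before OP3 ends → OP3 and OP7 overlap.
OP6 starts after OP3 ends.
OP7 starts before OP5 ends → OP5 and OP7 overlap.
OP6 starts after OP5 ends.
OP6 starts after OP7 ends.

OP1 & OP2, OP1 & OP3, OP1 & OP4, OP2 & OP4, OP3 & OP4, OP3 & OP5, OP3 & OP7, OP4 & OP5, OP5 & OP7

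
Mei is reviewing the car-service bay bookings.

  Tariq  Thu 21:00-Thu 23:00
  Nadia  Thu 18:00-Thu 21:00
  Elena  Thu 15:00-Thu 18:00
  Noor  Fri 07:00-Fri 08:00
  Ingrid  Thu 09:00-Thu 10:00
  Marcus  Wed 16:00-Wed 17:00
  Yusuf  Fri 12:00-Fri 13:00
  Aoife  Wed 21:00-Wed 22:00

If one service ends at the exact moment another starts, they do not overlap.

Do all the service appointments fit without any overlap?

Sorted by start: Marcus, Aoife, Ingrid, Elena, Nadia, Tariq, Noor, Yusuf.
Aoife starts after Marcus ends; Marcus is clear from here.
Ingrid starts after Aoife ends; Aoife is clear from here.
Elena starts after Ingrid ends; Ingrid is clear from here.
Nadia starts exactly when Elena ends (back-to-back, no overlap); Elena is clear from here.
Tariq starts exactly when Nadia ends (back-to-back, no overlap); Nadia is clear from here.
Noor starts after Tariq ends; Tariq is clear from here.
Yusuf starts after Noor ends.
Every pair is clear; the schedule has no overlaps.

Yes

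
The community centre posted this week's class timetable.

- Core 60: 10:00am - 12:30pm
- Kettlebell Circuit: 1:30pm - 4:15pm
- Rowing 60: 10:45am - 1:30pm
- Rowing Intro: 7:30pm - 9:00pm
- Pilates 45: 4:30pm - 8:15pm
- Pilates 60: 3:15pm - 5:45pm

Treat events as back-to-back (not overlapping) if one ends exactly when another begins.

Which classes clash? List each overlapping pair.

Two intervals overlap when each starts before the other ends.
Sorted by start: Core 60, Rowing 60, Kettlebell Circuit, Pilates 60, Pilates 45, Rowing Intro.
Rowing 60 starts before Core 60 ends → Core 60 and Rowing 60 overlap.
Kettlebell Circuit starts after Core 60 ends, so Core 60 has no further overlaps.
Kettlebell Circuit starts exactly when Rowing 60 ends (back-to-back, no overlap), so Rowing 60 has no further overlaps.
Pilates 60 starts before Kettlebell Circuit ends → Kettlebell Circuit and Pilates 60 overlap.
Pilates 45 starts after Kettlebell Circuit ends, so Kettlebell Circuit has no further overlaps.
Pilates 45 starts before Pilates 60 ends → Pilates 60 and Pilates 45 overlap.
Rowing Intro starts after Pilates 60 ends.
Rowing Intro starts before Pilates 45 ends → Pilates 45 and Rowing Intro overlap.

Core 60 & Rowing 60, Kettlebell Circuit & Pilates 60, Pilates 45 & Pilates 60, Pilates 45 & Rowing Intro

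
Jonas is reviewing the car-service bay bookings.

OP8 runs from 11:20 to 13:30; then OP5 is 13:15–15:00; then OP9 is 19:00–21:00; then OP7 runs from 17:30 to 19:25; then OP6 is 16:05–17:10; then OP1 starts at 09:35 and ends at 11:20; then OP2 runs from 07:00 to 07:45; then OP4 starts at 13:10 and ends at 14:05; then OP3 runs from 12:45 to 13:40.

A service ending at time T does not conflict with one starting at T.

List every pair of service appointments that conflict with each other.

Sorted by start: OP2, OP1, OP8, OP3, OP4, OP5, OP6, OP7, OP9.
OP1 starts after OP2 ends — done with OP2.
OP8 starts exactly when OP1 ends (back-to-back, no overlap) — done with OP1.
OP3 starts before OP8 ends → OP8 and OP3 overlap.
OP4 starts before OP8 ends → OP8 and OP4 overlap.
OP5 starts before OP8 ends → OP8 and OP5 overlap.
OP6 starts after OP8 ends — done with OP8.
OP4 starts before OP3 ends → OP3 and OP4 overlap.
OP5 starts before OP3 ends → OP3 and OP5 overlap.
OP6 starts after OP3 ends — done with OP3.
OP5 starts before OP4 ends → OP4 and OP5 overlap.
OP6 starts after OP4 ends — done with OP4.
OP6 starts after OP5 ends — done with OP5.
OP7 starts after OP6 ends — done with OP6.
OP9 starts before OP7 ends → OP7 and OP9 overlap.

OP3 & OP4, OP3 & OP5, OP3 & OP8, OP4 & OP5, OP4 & OP8, OP5 & OP8, OP7 & OP9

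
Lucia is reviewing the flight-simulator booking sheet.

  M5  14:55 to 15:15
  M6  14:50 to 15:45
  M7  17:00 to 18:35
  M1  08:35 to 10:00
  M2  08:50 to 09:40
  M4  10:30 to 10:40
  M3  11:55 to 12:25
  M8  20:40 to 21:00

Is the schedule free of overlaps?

Sorted by start: M1, M2, M4, M3, M6, M5, M7, M8.
M2 starts before M1 ends → M1 and M2 overlap.
That's a conflict, so the schedule is not conflict-free.

No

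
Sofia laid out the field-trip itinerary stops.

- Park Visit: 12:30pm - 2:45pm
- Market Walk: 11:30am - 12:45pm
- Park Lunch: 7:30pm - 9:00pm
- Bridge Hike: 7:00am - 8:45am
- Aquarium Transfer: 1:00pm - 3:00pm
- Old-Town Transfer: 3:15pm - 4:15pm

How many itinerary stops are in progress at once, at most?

2

Walk through starts and ends in time order (an end at T is processed before a start at T):
7:00am start Bridge Hike → 1
8:45am end Bridge Hike → 0
11:30am start Market Walk → 1
12:30pm start Park Visit → 2
12:45pm end Market Walk → 1
1:00pm start Aquarium Transfer → 2
2:45pm end Park Visit → 1
3:00pm end Aquarium Transfer → 0
3:15pm start Old-Town Transfer → 1
4:15pm end Old-Town Transfer → 0
7:30pm start Park Lunch → 1
9:00pm end Park Lunch → 0
Peak is 2, at 12:30pm (Market Walk, Park Visit).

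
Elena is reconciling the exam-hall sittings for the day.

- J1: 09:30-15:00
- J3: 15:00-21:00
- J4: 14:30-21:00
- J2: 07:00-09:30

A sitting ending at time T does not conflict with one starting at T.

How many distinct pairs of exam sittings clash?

2

Sorted by start: J2, J1, J4, J3.
J1 starts exactly when J2 ends (back-to-back, no overlap); J2 is clear from here.
J4 starts before J1 ends → J1 and J4 overlap.
J3 starts exactly when J1 ends (back-to-back, no overlap).
J3 starts before J4 ends → J4 and J3 overlap.
Overlapping pairs: J1 & J4, J3 & J4 — 2 in total.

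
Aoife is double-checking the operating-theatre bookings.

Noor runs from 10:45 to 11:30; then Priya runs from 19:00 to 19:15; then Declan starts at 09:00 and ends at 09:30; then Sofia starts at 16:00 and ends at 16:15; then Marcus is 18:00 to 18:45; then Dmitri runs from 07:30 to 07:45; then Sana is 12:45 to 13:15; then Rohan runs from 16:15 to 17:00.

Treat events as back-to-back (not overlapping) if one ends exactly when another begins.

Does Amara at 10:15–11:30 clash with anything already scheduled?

Yes — it overlaps Noor

Dmitri: ends 07:45 at or before Amara starts 10:15 → clear.
Declan: ends 09:30 at or before Amara starts 10:15 → clear.
Noor: starts 10:45 before Amara ends 11:30, and ends 11:30 after Amara starts 10:15 → overlap.
Sana: starts 12:45 at or after Amara ends 11:30 → clear.
Sofia: starts 16:00 at or after Amara ends 11:30 → clear.
Rohan: starts 16:15 at or after Amara ends 11:30 → clear.
Marcus: starts 18:00 at or after Amara ends 11:30 → clear.
Priya: starts 19:00 at or after Amara ends 11:30 → clear.
Amara overlaps Noor.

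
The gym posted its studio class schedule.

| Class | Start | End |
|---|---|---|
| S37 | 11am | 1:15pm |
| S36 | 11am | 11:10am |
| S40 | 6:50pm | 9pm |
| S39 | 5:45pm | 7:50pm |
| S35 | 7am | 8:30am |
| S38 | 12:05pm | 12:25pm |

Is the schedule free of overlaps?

No

Check each pair: they overlap iff neither finishes before the other starts.
Sorted by start: S35, S36, S37, S38, S39, S40.
S36 starts after S35 ends, so nothing later overlaps S35 either.
S37 starts before S36 ends → S36 and S37 overlap.
That's a conflict, so the schedule is not conflict-free.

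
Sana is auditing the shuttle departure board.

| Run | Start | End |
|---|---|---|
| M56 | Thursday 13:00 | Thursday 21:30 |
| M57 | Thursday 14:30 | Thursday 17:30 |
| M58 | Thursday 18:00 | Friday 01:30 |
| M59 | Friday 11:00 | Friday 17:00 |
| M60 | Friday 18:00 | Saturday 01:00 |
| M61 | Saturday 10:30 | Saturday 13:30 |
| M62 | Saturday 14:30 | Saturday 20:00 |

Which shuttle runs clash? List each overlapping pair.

Sorted by start: M56, M57, M58, M59, M60, M61, M62.
M57 starts before M56 ends → M56 and M57 overlap.
M58 starts before M56 ends → M56 and M58 overlap.
M59 starts after M56 ends, so M56 has no further overlaps.
M58 starts after M57 ends, so M57 has no further overlaps.
M59 starts after M58 ends, so M58 has no further overlaps.
M60 starts after M59 ends, so M59 has no further overlaps.
M61 starts after M60 ends, so M60 has no further overlaps.
M62 starts after M61 ends.

M56 & M57, M56 & M58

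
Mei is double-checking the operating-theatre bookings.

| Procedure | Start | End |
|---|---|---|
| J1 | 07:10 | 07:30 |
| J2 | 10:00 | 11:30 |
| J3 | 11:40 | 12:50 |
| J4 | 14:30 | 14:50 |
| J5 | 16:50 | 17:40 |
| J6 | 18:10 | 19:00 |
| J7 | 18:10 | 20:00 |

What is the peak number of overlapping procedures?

Sort all start/end points and keep a running count:
07:10 start J1 → 1
07:30 end J1 → 0
10:00 start J2 → 1
11:30 end J2 → 0
11:40 start J3 → 1
12:50 end J3 → 0
14:30 start J4 → 1
14:50 end J4 → 0
16:50 start J5 → 1
17:40 end J5 → 0
18:10 start J6 → 1
18:10 start J7 → 2
19:00 end J6 → 1
20:00 end J7 → 0
Peak is 2, at 18:10 (J6, J7).

2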